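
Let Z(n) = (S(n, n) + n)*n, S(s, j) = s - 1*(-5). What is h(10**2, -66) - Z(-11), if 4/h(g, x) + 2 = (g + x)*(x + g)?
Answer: -107897/577 ≈ -187.00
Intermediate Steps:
S(s, j) = 5 + s (S(s, j) = s + 5 = 5 + s)
h(g, x) = 4/(-2 + (g + x)**2) (h(g, x) = 4/(-2 + (g + x)*(x + g)) = 4/(-2 + (g + x)*(g + x)) = 4/(-2 + (g + x)**2))
Z(n) = n*(5 + 2*n) (Z(n) = ((5 + n) + n)*n = (5 + 2*n)*n = n*(5 + 2*n))
h(10**2, -66) - Z(-11) = 4/(-2 + (10**2 - 66)**2) - (-11)*(5 + 2*(-11)) = 4/(-2 + (100 - 66)**2) - (-11)*(5 - 22) = 4/(-2 + 34**2) - (-11)*(-17) = 4/(-2 + 1156) - 1*187 = 4/1154 - 187 = 4*(1/1154) - 187 = 2/577 - 187 = -107897/577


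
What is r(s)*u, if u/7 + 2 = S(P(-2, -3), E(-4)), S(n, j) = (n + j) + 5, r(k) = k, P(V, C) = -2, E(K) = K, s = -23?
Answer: 483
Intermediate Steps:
S(n, j) = 5 + j + n (S(n, j) = (j + n) + 5 = 5 + j + n)
u = -21 (u = -14 + 7*(5 - 4 - 2) = -14 + 7*(-1) = -14 - 7 = -21)
r(s)*u = -23*(-21) = 483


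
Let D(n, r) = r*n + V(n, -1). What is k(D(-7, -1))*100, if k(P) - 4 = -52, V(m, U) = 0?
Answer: -4800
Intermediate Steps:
D(n, r) = n*r (D(n, r) = r*n + 0 = n*r + 0 = n*r)
k(P) = -48 (k(P) = 4 - 52 = -48)
k(D(-7, -1))*100 = -48*100 = -4800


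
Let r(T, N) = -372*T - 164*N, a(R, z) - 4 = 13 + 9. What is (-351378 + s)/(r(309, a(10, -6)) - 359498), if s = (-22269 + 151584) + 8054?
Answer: 214009/478710 ≈ 0.44705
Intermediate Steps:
a(R, z) = 26 (a(R, z) = 4 + (13 + 9) = 4 + 22 = 26)
s = 137369 (s = 129315 + 8054 = 137369)
(-351378 + s)/(r(309, a(10, -6)) - 359498) = (-351378 + 137369)/((-372*309 - 164*26) - 359498) = -214009/((-114948 - 4264) - 359498) = -214009/(-119212 - 359498) = -214009/(-478710) = -214009*(-1/478710) = 214009/478710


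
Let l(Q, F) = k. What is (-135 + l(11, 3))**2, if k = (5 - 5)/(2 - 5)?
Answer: 18225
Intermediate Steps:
k = 0 (k = 0/(-3) = 0*(-1/3) = 0)
l(Q, F) = 0
(-135 + l(11, 3))**2 = (-135 + 0)**2 = (-135)**2 = 18225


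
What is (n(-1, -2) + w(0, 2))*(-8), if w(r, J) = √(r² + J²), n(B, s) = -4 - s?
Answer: 0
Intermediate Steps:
w(r, J) = √(J² + r²)
(n(-1, -2) + w(0, 2))*(-8) = ((-4 - 1*(-2)) + √(2² + 0²))*(-8) = ((-4 + 2) + √(4 + 0))*(-8) = (-2 + √4)*(-8) = (-2 + 2)*(-8) = 0*(-8) = 0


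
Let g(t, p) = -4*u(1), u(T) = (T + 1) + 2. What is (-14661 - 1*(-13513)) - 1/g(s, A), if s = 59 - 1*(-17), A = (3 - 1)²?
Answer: -18367/16 ≈ -1147.9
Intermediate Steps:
A = 4 (A = 2² = 4)
u(T) = 3 + T (u(T) = (1 + T) + 2 = 3 + T)
s = 76 (s = 59 + 17 = 76)
g(t, p) = -16 (g(t, p) = -4*(3 + 1) = -4*4 = -16)
(-14661 - 1*(-13513)) - 1/g(s, A) = (-14661 - 1*(-13513)) - 1/(-16) = (-14661 + 13513) - 1*(-1/16) = -1148 + 1/16 = -18367/16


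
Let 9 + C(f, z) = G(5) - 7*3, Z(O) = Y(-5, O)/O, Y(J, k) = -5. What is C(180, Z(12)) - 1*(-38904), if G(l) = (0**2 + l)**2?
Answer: 38899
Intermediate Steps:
G(l) = l**2 (G(l) = (0 + l)**2 = l**2)
Z(O) = -5/O
C(f, z) = -5 (C(f, z) = -9 + (5**2 - 7*3) = -9 + (25 - 21) = -9 + 4 = -5)
C(180, Z(12)) - 1*(-38904) = -5 - 1*(-38904) = -5 + 38904 = 38899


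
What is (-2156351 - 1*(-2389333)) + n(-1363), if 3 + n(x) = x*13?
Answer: 215260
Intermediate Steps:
n(x) = -3 + 13*x (n(x) = -3 + x*13 = -3 + 13*x)
(-2156351 - 1*(-2389333)) + n(-1363) = (-2156351 - 1*(-2389333)) + (-3 + 13*(-1363)) = (-2156351 + 2389333) + (-3 - 17719) = 232982 - 17722 = 215260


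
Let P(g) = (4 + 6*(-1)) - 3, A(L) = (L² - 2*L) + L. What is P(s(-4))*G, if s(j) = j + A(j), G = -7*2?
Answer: 70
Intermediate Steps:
G = -14
A(L) = L² - L
s(j) = j + j*(-1 + j)
P(g) = -5 (P(g) = (4 - 6) - 3 = -2 - 3 = -5)
P(s(-4))*G = -5*(-14) = 70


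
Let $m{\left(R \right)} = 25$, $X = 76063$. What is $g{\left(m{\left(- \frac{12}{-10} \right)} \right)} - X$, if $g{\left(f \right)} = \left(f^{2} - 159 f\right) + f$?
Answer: $-79388$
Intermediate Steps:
$g{\left(f \right)} = f^{2} - 158 f$
$g{\left(m{\left(- \frac{12}{-10} \right)} \right)} - X = 25 \left(-158 + 25\right) - 76063 = 25 \left(-133\right) - 76063 = -3325 - 76063 = -79388$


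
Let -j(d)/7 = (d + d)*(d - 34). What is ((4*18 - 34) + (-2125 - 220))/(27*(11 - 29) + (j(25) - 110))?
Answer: -2307/2554 ≈ -0.90329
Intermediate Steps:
j(d) = -14*d*(-34 + d) (j(d) = -7*(d + d)*(d - 34) = -7*2*d*(-34 + d) = -14*d*(-34 + d))
((4*18 - 34) + (-2125 - 220))/(27*(11 - 29) + (j(25) - 110)) = ((4*18 - 34) + (-2125 - 220))/(27*(11 - 29) + (14*25*(34 - 1*25) - 110)) = ((72 - 34) - 2345)/(27*(-18) + (14*25*(34 - 25) - 110)) = (38 - 2345)/(-486 + (14*25*9 - 110)) = -2307/(-486 + (3150 - 110)) = -2307/(-486 + 3040) = -2307/2554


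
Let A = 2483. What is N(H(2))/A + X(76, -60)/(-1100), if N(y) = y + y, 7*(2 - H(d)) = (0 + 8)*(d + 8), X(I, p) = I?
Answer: -366539/4779775 ≈ -0.076685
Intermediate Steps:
H(d) = -50/7 - 8*d/7 (H(d) = 2 - (0 + 8)*(d + 8)/7 = 2 - 8*(8 + d)/7 = 2 - (64 + 8*d)/7 = 2 + (-64/7 - 8*d/7) = -50/7 - 8*d/7)
N(y) = 2*y
N(H(2))/A + X(76, -60)/(-1100) = (2*(-50/7 - 8/7*2))/2483 + 76/(-1100) = (2*(-50/7 - 16/7))*(1/2483) + 76*(-1/1100) = (2*(-66/7))*(1/2483) - 19/275 = -132/7*1/2483 - 19/275 = -132/17381 - 19/275 = -366539/4779775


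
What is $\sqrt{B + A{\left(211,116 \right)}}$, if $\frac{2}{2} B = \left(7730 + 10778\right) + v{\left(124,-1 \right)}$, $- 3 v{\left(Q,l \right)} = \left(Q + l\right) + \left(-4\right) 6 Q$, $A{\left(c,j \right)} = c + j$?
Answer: $\sqrt{19786} \approx 140.66$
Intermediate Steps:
$v{\left(Q,l \right)} = - \frac{l}{3} + \frac{23 Q}{3}$ ($v{\left(Q,l \right)} = - \frac{\left(Q + l\right) + \left(-4\right) 6 Q}{3} = - \frac{\left(Q + l\right) - 24 Q}{3} = - \frac{l - 23 Q}{3} = - \frac{l}{3} + \frac{23 Q}{3}$)
$B = 19459$ ($B = \left(7730 + 10778\right) + \left(\left(- \frac{1}{3}\right) \left(-1\right) + \frac{23}{3} \cdot 124\right) = 18508 + \left(\frac{1}{3} + \frac{2852}{3}\right) = 18508 + 951 = 19459$)
$\sqrt{B + A{\left(211,116 \right)}} = \sqrt{19459 + \left(211 + 116\right)} = \sqrt{19459 + 327} = \sqrt{19786}$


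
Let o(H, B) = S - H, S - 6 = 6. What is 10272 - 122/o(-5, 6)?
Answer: 174502/17 ≈ 10265.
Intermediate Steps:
S = 12 (S = 6 + 6 = 12)
o(H, B) = 12 - H
10272 - 122/o(-5, 6) = 10272 - 122/(12 - 1*(-5)) = 10272 - 122/(12 + 5) = 10272 - 122/17 = 174502/17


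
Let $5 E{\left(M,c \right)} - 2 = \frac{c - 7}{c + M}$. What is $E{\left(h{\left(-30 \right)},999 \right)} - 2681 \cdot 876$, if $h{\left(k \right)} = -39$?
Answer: $- \frac{352283309}{150} \approx -2.3486 \cdot 10^{6}$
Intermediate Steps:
$E{\left(M,c \right)} = \frac{2}{5} + \frac{-7 + c}{5 \left(M + c\right)}$ ($E{\left(M,c \right)} = \frac{2}{5} + \frac{\left(c - 7\right) \frac{1}{c + M}}{5} = \frac{2}{5} + \frac{\left(-7 + c\right) \frac{1}{M + c}}{5} = \frac{2}{5} + \frac{\frac{1}{M + c} \left(-7 + c\right)}{5} = \frac{2}{5} + \frac{-7 + c}{5 \left(M + c\right)}$)
$E{\left(h{\left(-30 \right)},999 \right)} - 2681 \cdot 876 = \frac{-7 + 2 \left(-39\right) + 3 \cdot 999}{5 \left(-39 + 999\right)} - 2681 \cdot 876 = \frac{-7 - 78 + 2997}{5 \cdot 960} - 2348556 = \frac{1}{5} \cdot \frac{1}{960} \cdot 2912 - 2348556 = \frac{91}{150} - 2348556 = - \frac{352283309}{150}$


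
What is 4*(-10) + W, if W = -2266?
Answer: -2306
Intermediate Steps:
4*(-10) + W = 4*(-10) - 2266 = -40 - 2266 = -2306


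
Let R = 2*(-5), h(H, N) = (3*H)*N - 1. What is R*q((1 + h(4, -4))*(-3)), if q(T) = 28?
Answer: -280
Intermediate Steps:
h(H, N) = -1 + 3*H*N (h(H, N) = 3*H*N - 1 = -1 + 3*H*N)
R = -10
R*q((1 + h(4, -4))*(-3)) = -10*28 = -280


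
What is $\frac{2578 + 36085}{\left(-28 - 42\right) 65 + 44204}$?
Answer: $\frac{38663}{39654} \approx 0.97501$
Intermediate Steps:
$\frac{2578 + 36085}{\left(-28 - 42\right) 65 + 44204} = \frac{38663}{\left(-70\right) 65 + 44204} = \frac{38663}{-4550 + 44204} = \frac{38663}{39654}$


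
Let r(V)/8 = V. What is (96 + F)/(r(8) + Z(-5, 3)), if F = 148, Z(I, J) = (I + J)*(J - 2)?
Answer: 122/31 ≈ 3.9355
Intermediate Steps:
r(V) = 8*V
Z(I, J) = (-2 + J)*(I + J) (Z(I, J) = (I + J)*(-2 + J) = (-2 + J)*(I + J))
(96 + F)/(r(8) + Z(-5, 3)) = (96 + 148)/(8*8 + (3² - 2*(-5) - 2*3 - 5*3)) = 244/(64 + (9 + 10 - 6 - 15)) = 244/(64 - 2) = 244/62 = (1/62)*244 = 122/31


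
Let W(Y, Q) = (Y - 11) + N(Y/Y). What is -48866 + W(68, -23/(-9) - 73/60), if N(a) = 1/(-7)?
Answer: -341664/7 ≈ -48809.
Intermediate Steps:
N(a) = -⅐
W(Y, Q) = -78/7 + Y (W(Y, Q) = (Y - 11) - ⅐ = (-11 + Y) - ⅐ = -78/7 + Y)
-48866 + W(68, -23/(-9) - 73/60) = -48866 + (-78/7 + 68) = -48866 + 398/7 = -341664/7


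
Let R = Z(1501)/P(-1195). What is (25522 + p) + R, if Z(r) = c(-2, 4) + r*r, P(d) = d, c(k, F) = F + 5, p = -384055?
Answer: -86139989/239 ≈ -3.6042e+5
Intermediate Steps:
c(k, F) = 5 + F
Z(r) = 9 + r² (Z(r) = (5 + 4) + r*r = 9 + r²)
R = -450602/239 (R = (9 + 1501²)/(-1195) = (9 + 2253001)*(-1/1195) = 2253010*(-1/1195) = -450602/239 ≈ -1885.4)
(25522 + p) + R = (25522 - 384055) - 450602/239 = -358533 - 450602/239 = -86139989/239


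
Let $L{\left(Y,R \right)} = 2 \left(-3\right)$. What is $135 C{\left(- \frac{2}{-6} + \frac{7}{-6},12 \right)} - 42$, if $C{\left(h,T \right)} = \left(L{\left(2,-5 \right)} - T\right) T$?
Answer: $-29202$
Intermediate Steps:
$L{\left(Y,R \right)} = -6$
$C{\left(h,T \right)} = T \left(-6 - T\right)$ ($C{\left(h,T \right)} = \left(-6 - T\right) T = T \left(-6 - T\right)$)
$135 C{\left(- \frac{2}{-6} + \frac{7}{-6},12 \right)} - 42 = 135 \left(\left(-1\right) 12 \left(6 + 12\right)\right) - 42 = 135 \left(\left(-1\right) 12 \cdot 18\right) - 42 = 135 \left(-216\right) - 42 = -29160 - 42 = -29202$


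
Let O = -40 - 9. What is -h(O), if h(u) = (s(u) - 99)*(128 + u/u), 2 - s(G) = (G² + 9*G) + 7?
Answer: 266256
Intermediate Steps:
O = -49
s(G) = -5 - G² - 9*G (s(G) = 2 - ((G² + 9*G) + 7) = 2 - (7 + G² + 9*G) = 2 + (-7 - G² - 9*G) = -5 - G² - 9*G)
h(u) = -13416 - 1161*u - 129*u² (h(u) = ((-5 - u² - 9*u) - 99)*(128 + u/u) = (-104 - u² - 9*u)*(128 + 1) = (-104 - u² - 9*u)*129 = -13416 - 1161*u - 129*u²)
-h(O) = -(-13416 - 1161*(-49) - 129*(-49)²) = -(-13416 + 56889 - 129*2401) = -(-13416 + 56889 - 309729) = -1*(-266256) = 266256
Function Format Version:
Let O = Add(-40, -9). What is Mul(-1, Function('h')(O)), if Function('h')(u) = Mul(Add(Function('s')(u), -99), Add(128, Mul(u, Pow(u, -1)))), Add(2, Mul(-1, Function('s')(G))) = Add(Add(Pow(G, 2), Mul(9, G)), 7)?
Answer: 266256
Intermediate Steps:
O = -49
Function('s')(G) = Add(-5, Mul(-1, Pow(G, 2)), Mul(-9, G)) (Function('s')(G) = Add(2, Mul(-1, Add(Add(Pow(G, 2), Mul(9, G)), 7))) = Add(2, Mul(-1, Add(7, Pow(G, 2), Mul(9, G)))) = Add(2, Add(-7, Mul(-1, Pow(G, 2)), Mul(-9, G))) = Add(-5, Mul(-1, Pow(G, 2)), Mul(-9, G)))
Function('h')(u) = Add(-13416, Mul(-1161, u), Mul(-129, Pow(u, 2))) (Function('h')(u) = Mul(Add(Add(-5, Mul(-1, Pow(u, 2)), Mul(-9, u)), -99), Add(128, Mul(u, Pow(u, -1)))) = Mul(Add(-104, Mul(-1, Pow(u, 2)), Mul(-9, u)), Add(128, 1)) = Mul(Add(-104, Mul(-1, Pow(u, 2)), Mul(-9, u)), 129) = Add(-13416, Mul(-1161, u), Mul(-129, Pow(u, 2))))
Mul(-1, Function('h')(O)) = Mul(-1, Add(-13416, Mul(-1161, -49), Mul(-129, Pow(-49, 2)))) = Mul(-1, Add(-13416, 56889, Mul(-129, 2401))) = Mul(-1, Add(-13416, 56889, -309729)) = Mul(-1, -266256) = 266256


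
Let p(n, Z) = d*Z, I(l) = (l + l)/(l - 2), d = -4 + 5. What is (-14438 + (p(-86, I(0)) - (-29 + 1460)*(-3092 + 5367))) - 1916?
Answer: -3271879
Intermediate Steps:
d = 1
I(l) = 2*l/(-2 + l) (I(l) = (2*l)/(-2 + l) = 2*l/(-2 + l))
p(n, Z) = Z (p(n, Z) = 1*Z = Z)
(-14438 + (p(-86, I(0)) - (-29 + 1460)*(-3092 + 5367))) - 1916 = (-14438 + (2*0/(-2 + 0) - (-29 + 1460)*(-3092 + 5367))) - 1916 = (-14438 + (2*0/(-2) - 1431*2275)) - 1916 = (-14438 + (2*0*(-1/2) - 1*3255525)) - 1916 = (-14438 + (0 - 3255525)) - 1916 = (-14438 - 3255525) - 1916 = -3269963 - 1916 = -3271879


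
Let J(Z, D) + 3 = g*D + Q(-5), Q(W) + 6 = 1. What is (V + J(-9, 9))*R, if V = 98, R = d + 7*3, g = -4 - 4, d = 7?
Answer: 504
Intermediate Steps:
Q(W) = -5 (Q(W) = -6 + 1 = -5)
g = -8
R = 28 (R = 7 + 7*3 = 7 + 21 = 28)
J(Z, D) = -8 - 8*D (J(Z, D) = -3 + (-8*D - 5) = -3 + (-5 - 8*D) = -8 - 8*D)
(V + J(-9, 9))*R = (98 + (-8 - 8*9))*28 = (98 + (-8 - 72))*28 = (98 - 80)*28 = 18*28 = 504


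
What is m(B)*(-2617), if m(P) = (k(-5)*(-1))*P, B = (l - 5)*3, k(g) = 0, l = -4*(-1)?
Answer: 0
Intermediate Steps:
l = 4
B = -3 (B = (4 - 5)*3 = -1*3 = -3)
m(P) = 0 (m(P) = (0*(-1))*P = 0*P = 0)
m(B)*(-2617) = 0*(-2617) = 0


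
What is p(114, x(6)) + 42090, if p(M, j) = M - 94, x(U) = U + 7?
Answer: 42110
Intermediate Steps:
x(U) = 7 + U
p(M, j) = -94 + M
p(114, x(6)) + 42090 = (-94 + 114) + 42090 = 20 + 42090 = 42110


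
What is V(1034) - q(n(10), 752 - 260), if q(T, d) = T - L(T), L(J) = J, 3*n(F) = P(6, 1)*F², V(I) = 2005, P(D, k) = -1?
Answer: 2005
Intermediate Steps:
n(F) = -F²/3 (n(F) = (-F²)/3 = -F²/3)
q(T, d) = 0 (q(T, d) = T - T = 0)
V(1034) - q(n(10), 752 - 260) = 2005 - 1*0 = 2005 + 0 = 2005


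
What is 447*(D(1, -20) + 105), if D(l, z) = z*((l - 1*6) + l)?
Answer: 82695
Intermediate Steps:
D(l, z) = z*(-6 + 2*l) (D(l, z) = z*((l - 6) + l) = z*((-6 + l) + l) = z*(-6 + 2*l))
447*(D(1, -20) + 105) = 447*(2*(-20)*(-3 + 1) + 105) = 447*(2*(-20)*(-2) + 105) = 447*(80 + 105) = 447*185 = 82695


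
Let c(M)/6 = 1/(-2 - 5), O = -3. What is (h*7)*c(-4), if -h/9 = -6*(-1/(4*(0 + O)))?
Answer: -27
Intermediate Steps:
h = 9/2 (h = -(-54)/((-1*4)*(0 - 3)) = -(-54)/((-4*(-3))) = -(-54)/12 = -9*(-½) = 9/2 ≈ 4.5000)
c(M) = -6/7 (c(M) = 6/(-2 - 5) = 6/(-7) = 6*(-⅐) = -6/7)
(h*7)*c(-4) = ((9/2)*7)*(-6/7) = (63/2)*(-6/7) = -27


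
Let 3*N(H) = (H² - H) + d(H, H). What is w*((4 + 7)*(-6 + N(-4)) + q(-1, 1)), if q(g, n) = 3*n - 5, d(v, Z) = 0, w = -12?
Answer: -64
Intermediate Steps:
q(g, n) = -5 + 3*n
N(H) = -H/3 + H²/3 (N(H) = ((H² - H) + 0)/3 = (H² - H)/3 = -H/3 + H²/3)
w*((4 + 7)*(-6 + N(-4)) + q(-1, 1)) = -12*((4 + 7)*(-6 + (⅓)*(-4)*(-1 - 4)) + (-5 + 3*1)) = -12*(11*(-6 + (⅓)*(-4)*(-5)) + (-5 + 3)) = -12*(11*(-6 + 20/3) - 2) = -12*(11*(⅔) - 2) = -12*(22/3 - 2) = -12*16/3 = -64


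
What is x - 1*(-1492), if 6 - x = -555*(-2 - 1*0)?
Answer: 388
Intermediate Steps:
x = -1104 (x = 6 - (-555)*(-2 - 1*0) = 6 - (-555)*(-2 + 0) = 6 - (-555)*(-2) = 6 - 1*1110 = 6 - 1110 = -1104)
x - 1*(-1492) = -1104 - 1*(-1492) = -1104 + 1492 = 388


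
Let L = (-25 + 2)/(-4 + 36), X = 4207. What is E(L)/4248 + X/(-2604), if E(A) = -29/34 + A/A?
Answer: -7233481/4477392 ≈ -1.6156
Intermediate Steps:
L = -23/32 ≈ -0.71875
E(A) = 5/34 (E(A) = -29*1/34 + 1 = -29/34 + 1 = 5/34)
E(L)/4248 + X/(-2604) = (5/34)/4248 + 4207/(-2604) = (5/34)*(1/4248) + 4207*(-1/2604) = 5/144432 - 601/372 = -7233481/4477392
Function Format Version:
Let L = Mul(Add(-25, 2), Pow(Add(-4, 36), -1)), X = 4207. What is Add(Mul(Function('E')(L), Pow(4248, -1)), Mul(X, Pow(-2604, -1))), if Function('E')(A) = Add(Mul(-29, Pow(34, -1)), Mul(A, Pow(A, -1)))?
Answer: Rational(-7233481, 4477392) ≈ -1.6156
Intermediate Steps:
L = Rational(-23, 32) (L = Mul(-23, Pow(32, -1)) = Mul(-23, Rational(1, 32)) = Rational(-23, 32) ≈ -0.71875)
Function('E')(A) = Rational(5, 34) (Function('E')(A) = Add(Mul(-29, Rational(1, 34)), 1) = Add(Rational(-29, 34), 1) = Rational(5, 34))
Add(Mul(Function('E')(L), Pow(4248, -1)), Mul(X, Pow(-2604, -1))) = Add(Mul(Rational(5, 34), Pow(4248, -1)), Mul(4207, Pow(-2604, -1))) = Add(Mul(Rational(5, 34), Rational(1, 4248)), Mul(4207, Rational(-1, 2604))) = Add(Rational(5, 144432), Rational(-601, 372)) = Rational(-7233481, 4477392)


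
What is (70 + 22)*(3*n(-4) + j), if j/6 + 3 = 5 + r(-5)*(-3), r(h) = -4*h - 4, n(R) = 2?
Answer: -24840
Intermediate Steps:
r(h) = -4 - 4*h
j = -276 (j = -18 + 6*(5 + (-4 - 4*(-5))*(-3)) = -18 + 6*(5 + (-4 + 20)*(-3)) = -18 + 6*(5 + 16*(-3)) = -18 + 6*(5 - 48) = -18 + 6*(-43) = -18 - 258 = -276)
(70 + 22)*(3*n(-4) + j) = (70 + 22)*(3*2 - 276) = 92*(6 - 276) = 92*(-270) = -24840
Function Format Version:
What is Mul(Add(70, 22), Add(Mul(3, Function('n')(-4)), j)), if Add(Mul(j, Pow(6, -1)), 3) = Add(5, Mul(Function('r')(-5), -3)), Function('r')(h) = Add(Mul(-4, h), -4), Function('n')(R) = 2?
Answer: -24840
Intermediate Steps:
Function('r')(h) = Add(-4, Mul(-4, h))
j = -276 (j = Add(-18, Mul(6, Add(5, Mul(Add(-4, Mul(-4, -5)), -3)))) = Add(-18, Mul(6, Add(5, Mul(Add(-4, 20), -3)))) = Add(-18, Mul(6, Add(5, Mul(16, -3)))) = Add(-18, Mul(6, Add(5, -48))) = Add(-18, Mul(6, -43)) = Add(-18, -258) = -276)
Mul(Add(70, 22), Add(Mul(3, Function('n')(-4)), j)) = Mul(Add(70, 22), Add(Mul(3, 2), -276)) = Mul(92, Add(6, -276)) = Mul(92, -270) = -24840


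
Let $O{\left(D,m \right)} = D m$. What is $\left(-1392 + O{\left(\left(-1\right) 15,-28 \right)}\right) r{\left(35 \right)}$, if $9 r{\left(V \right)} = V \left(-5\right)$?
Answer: $18900$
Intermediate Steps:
$r{\left(V \right)} = - \frac{5 V}{9}$ ($r{\left(V \right)} = \frac{V \left(-5\right)}{9} = \frac{\left(-5\right) V}{9} = - \frac{5 V}{9}$)
$\left(-1392 + O{\left(\left(-1\right) 15,-28 \right)}\right) r{\left(35 \right)} = \left(-1392 + \left(-1\right) 15 \left(-28\right)\right) \left(\left(- \frac{5}{9}\right) 35\right) = \left(-1392 - -420\right) \left(- \frac{175}{9}\right) = \left(-1392 + 420\right) \left(- \frac{175}{9}\right) = \left(-972\right) \left(- \frac{175}{9}\right) = 18900$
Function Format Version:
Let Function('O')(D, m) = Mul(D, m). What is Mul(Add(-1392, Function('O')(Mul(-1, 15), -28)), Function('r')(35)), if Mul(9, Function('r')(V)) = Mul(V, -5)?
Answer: 18900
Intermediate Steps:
Function('r')(V) = Mul(Rational(-5, 9), V) (Function('r')(V) = Mul(Rational(1, 9), Mul(V, -5)) = Mul(Rational(1, 9), Mul(-5, V)) = Mul(Rational(-5, 9), V))
Mul(Add(-1392, Function('O')(Mul(-1, 15), -28)), Function('r')(35)) = Mul(Add(-1392, Mul(Mul(-1, 15), -28)), Mul(Rational(-5, 9), 35)) = Mul(Add(-1392, Mul(-15, -28)), Rational(-175, 9)) = Mul(Add(-1392, 420), Rational(-175, 9)) = Mul(-972, Rational(-175, 9)) = 18900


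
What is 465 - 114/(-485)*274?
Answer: 256761/485 ≈ 529.40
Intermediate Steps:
465 - 114/(-485)*274 = 465 - 114*(-1/485)*274 = 465 + (114/485)*274 = 465 + 31236/485 = 256761/485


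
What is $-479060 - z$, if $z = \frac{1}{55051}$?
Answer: $- \frac{26372732061}{55051} \approx -4.7906 \cdot 10^{5}$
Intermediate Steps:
$z = \frac{1}{55051} \approx 1.8165 \cdot 10^{-5}$
$-479060 - z = -479060 - \frac{1}{55051} = - \frac{26372732061}{55051}$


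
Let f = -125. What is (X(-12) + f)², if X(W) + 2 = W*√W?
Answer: 14401 + 6096*I*√3 ≈ 14401.0 + 10559.0*I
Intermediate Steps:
X(W) = -2 + W^(3/2) (X(W) = -2 + W*√W = -2 + W^(3/2))
(X(-12) + f)² = ((-2 + (-12)^(3/2)) - 125)² = ((-2 - 24*I*√3) - 125)² = (-127 - 24*I*√3)²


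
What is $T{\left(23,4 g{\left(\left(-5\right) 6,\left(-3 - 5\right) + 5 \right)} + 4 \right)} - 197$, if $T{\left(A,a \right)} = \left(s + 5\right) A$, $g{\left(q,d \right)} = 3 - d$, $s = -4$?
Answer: $-174$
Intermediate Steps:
$T{\left(A,a \right)} = A$ ($T{\left(A,a \right)} = \left(-4 + 5\right) A = 1 A = A$)
$T{\left(23,4 g{\left(\left(-5\right) 6,\left(-3 - 5\right) + 5 \right)} + 4 \right)} - 197 = 23 - 197 = -174$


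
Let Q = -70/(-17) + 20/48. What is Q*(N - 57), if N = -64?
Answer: -111925/204 ≈ -548.65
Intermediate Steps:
Q = 925/204 (Q = -70*(-1/17) + 20*(1/48) = 70/17 + 5/12 = 925/204 ≈ 4.5343)
Q*(N - 57) = 925*(-64 - 57)/204 = (925/204)*(-121) = -111925/204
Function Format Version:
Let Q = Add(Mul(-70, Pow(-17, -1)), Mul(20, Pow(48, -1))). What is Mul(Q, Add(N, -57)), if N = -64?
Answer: Rational(-111925, 204) ≈ -548.65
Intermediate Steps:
Q = Rational(925, 204) (Q = Add(Mul(-70, Rational(-1, 17)), Mul(20, Rational(1, 48))) = Add(Rational(70, 17), Rational(5, 12)) = Rational(925, 204) ≈ 4.5343)
Mul(Q, Add(N, -57)) = Mul(Rational(925, 204), Add(-64, -57)) = Mul(Rational(925, 204), -121) = Rational(-111925, 204)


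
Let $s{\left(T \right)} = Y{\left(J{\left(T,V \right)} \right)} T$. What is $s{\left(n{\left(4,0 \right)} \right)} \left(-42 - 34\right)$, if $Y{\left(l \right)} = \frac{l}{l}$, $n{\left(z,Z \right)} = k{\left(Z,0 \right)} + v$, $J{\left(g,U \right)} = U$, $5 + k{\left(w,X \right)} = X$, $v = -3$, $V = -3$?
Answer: $608$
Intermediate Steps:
$k{\left(w,X \right)} = -5 + X$
$n{\left(z,Z \right)} = -8$ ($n{\left(z,Z \right)} = \left(-5 + 0\right) - 3 = -5 - 3 = -8$)
$Y{\left(l \right)} = 1$
$s{\left(T \right)} = T$ ($s{\left(T \right)} = 1 T = T$)
$s{\left(n{\left(4,0 \right)} \right)} \left(-42 - 34\right) = - 8 \left(-42 - 34\right) = \left(-8\right) \left(-76\right) = 608$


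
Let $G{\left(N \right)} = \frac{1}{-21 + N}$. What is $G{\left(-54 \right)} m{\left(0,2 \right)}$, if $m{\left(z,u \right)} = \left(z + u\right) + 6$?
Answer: $- \frac{8}{75} \approx -0.10667$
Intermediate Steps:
$m{\left(z,u \right)} = 6 + u + z$ ($m{\left(z,u \right)} = \left(u + z\right) + 6 = 6 + u + z$)
$G{\left(-54 \right)} m{\left(0,2 \right)} = \frac{6 + 2 + 0}{-21 - 54} = \frac{1}{-75} \cdot 8 = \left(- \frac{1}{75}\right) 8 = - \frac{8}{75}$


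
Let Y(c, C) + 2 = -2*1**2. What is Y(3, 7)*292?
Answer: -1168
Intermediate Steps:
Y(c, C) = -4 (Y(c, C) = -2 - 2*1**2 = -2 - 2*1 = -2 - 2 = -4)
Y(3, 7)*292 = -4*292 = -1168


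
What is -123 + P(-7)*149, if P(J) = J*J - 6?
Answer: 6284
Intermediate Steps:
P(J) = -6 + J**2 (P(J) = J**2 - 6 = -6 + J**2)
-123 + P(-7)*149 = -123 + (-6 + (-7)**2)*149 = -123 + (-6 + 49)*149 = -123 + 43*149 = -123 + 6407 = 6284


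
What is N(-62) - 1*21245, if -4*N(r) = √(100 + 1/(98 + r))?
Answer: -21245 - √3601/24 ≈ -21248.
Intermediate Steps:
N(r) = -√(100 + 1/(98 + r))/4
N(-62) - 1*21245 = -√(9801 + 100*(-62))/√(98 - 62)/4 - 1*21245 = -√(9801 - 6200)/6/4 - 21245 = -√3601/6/4 - 21245 = -√3601/24 - 21245 = -21245 - √3601/24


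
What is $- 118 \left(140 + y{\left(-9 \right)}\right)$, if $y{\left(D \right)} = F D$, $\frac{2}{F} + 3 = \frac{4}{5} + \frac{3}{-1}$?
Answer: $- \frac{220070}{13} \approx -16928.0$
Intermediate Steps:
$F = - \frac{5}{13}$ ($F = \frac{2}{-3 + \left(\frac{4}{5} + \frac{3}{-1}\right)} = \frac{2}{-3 + \left(4 \cdot \frac{1}{5} + 3 \left(-1\right)\right)} = \frac{2}{-3 + \left(\frac{4}{5} - 3\right)} = \frac{2}{-3 - \frac{11}{5}} = \frac{2}{- \frac{26}{5}} = 2 \left(- \frac{5}{26}\right) = - \frac{5}{13} \approx -0.38462$)
$y{\left(D \right)} = - \frac{5 D}{13}$
$- 118 \left(140 + y{\left(-9 \right)}\right) = - 118 \left(140 - - \frac{45}{13}\right) = - 118 \left(140 + \frac{45}{13}\right) = \left(-118\right) \frac{1865}{13} = - \frac{220070}{13}$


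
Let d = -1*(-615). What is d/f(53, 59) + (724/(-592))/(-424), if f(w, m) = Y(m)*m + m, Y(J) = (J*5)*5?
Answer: 110477/11107104 ≈ 0.0099465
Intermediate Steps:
Y(J) = 25*J (Y(J) = (5*J)*5 = 25*J)
f(w, m) = m + 25*m**2 (f(w, m) = (25*m)*m + m = 25*m**2 + m = m + 25*m**2)
d = 615
d/f(53, 59) + (724/(-592))/(-424) = 615/((59*(1 + 25*59))) + (724/(-592))/(-424) = 615/((59*(1 + 1475))) + (724*(-1/592))*(-1/424) = 615/((59*1476)) - 181/148*(-1/424) = 615/87084 + 181/62752 = 615*(1/87084) + 181/62752 = 5/708 + 181/62752 = 110477/11107104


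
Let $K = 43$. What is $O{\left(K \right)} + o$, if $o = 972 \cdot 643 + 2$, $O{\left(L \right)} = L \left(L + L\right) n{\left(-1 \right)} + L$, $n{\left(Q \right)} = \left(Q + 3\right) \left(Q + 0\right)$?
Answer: $617645$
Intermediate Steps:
$n{\left(Q \right)} = Q \left(3 + Q\right)$ ($n{\left(Q \right)} = \left(3 + Q\right) Q = Q \left(3 + Q\right)$)
$O{\left(L \right)} = L - 4 L^{2}$ ($O{\left(L \right)} = L \left(L + L\right) \left(- (3 - 1)\right) + L = L 2 L \left(\left(-1\right) 2\right) + L = 2 L^{2} \left(-2\right) + L = - 4 L^{2} + L = L - 4 L^{2}$)
$o = 624998$ ($o = 624996 + 2 = 624998$)
$O{\left(K \right)} + o = 43 \left(1 - 172\right) + 624998 = 43 \left(-171\right) + 624998 = -7353 + 624998 = 617645$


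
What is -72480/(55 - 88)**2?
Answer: -24160/363 ≈ -66.557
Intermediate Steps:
-72480/(55 - 88)**2 = -72480/((-33)**2) = -72480/1089 = -72480*1/1089 = -24160/363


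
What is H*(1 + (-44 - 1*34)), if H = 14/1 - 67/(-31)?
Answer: -38577/31 ≈ -1244.4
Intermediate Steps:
H = 501/31 (H = 14*1 - 67*(-1/31) = 14 + 67/31 = 501/31 ≈ 16.161)
H*(1 + (-44 - 1*34)) = 501*(1 + (-44 - 1*34))/31 = 501*(1 + (-44 - 34))/31 = 501*(1 - 78)/31 = (501/31)*(-77) = -38577/31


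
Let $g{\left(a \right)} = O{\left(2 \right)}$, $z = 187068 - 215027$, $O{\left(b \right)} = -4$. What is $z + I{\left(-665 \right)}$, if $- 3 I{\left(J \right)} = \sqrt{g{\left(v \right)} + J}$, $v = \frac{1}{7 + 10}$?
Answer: $-27959 - \frac{i \sqrt{669}}{3} \approx -27959.0 - 8.6217 i$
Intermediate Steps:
$z = -27959$
$v = \frac{1}{17} \approx 0.058824$
$g{\left(a \right)} = -4$
$I{\left(J \right)} = - \frac{\sqrt{-4 + J}}{3}$
$z + I{\left(-665 \right)} = -27959 - \frac{\sqrt{-4 - 665}}{3} = -27959 - \frac{\sqrt{-669}}{3} = -27959 - \frac{i \sqrt{669}}{3}$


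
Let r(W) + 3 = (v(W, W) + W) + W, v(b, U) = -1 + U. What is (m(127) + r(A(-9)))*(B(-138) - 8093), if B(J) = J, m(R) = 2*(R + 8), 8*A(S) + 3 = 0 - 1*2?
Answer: -17392103/8 ≈ -2.1740e+6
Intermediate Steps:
A(S) = -5/8 (A(S) = -3/8 + (0 - 1*2)/8 = -3/8 + (0 - 2)/8 = -3/8 + (⅛)*(-2) = -3/8 - ¼ = -5/8)
m(R) = 16 + 2*R (m(R) = 2*(8 + R) = 16 + 2*R)
r(W) = -4 + 3*W (r(W) = -3 + (((-1 + W) + W) + W) = -3 + ((-1 + 2*W) + W) = -3 + (-1 + 3*W) = -4 + 3*W)
(m(127) + r(A(-9)))*(B(-138) - 8093) = ((16 + 2*127) + (-4 + 3*(-5/8)))*(-138 - 8093) = ((16 + 254) + (-4 - 15/8))*(-8231) = (270 - 47/8)*(-8231) = (2113/8)*(-8231) = -17392103/8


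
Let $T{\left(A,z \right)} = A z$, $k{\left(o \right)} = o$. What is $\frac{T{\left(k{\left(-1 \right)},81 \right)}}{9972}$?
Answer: $- \frac{9}{1108} \approx -0.0081227$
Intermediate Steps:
$\frac{T{\left(k{\left(-1 \right)},81 \right)}}{9972} = \frac{\left(-1\right) 81}{9972} = \left(-81\right) \frac{1}{9972} = - \frac{9}{1108}$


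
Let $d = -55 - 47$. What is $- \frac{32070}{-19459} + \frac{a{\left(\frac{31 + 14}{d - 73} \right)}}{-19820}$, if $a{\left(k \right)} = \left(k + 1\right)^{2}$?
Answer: $\frac{194657602679}{118113697625} \approx 1.6481$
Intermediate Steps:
$d = -102$ ($d = -55 - 47 = -102$)
$a{\left(k \right)} = \left(1 + k\right)^{2}$
$- \frac{32070}{-19459} + \frac{a{\left(\frac{31 + 14}{d - 73} \right)}}{-19820} = - \frac{32070}{-19459} + \frac{\left(1 + \frac{31 + 14}{-102 - 73}\right)^{2}}{-19820} = \left(-32070\right) \left(- \frac{1}{19459}\right) + \left(1 + \frac{45}{-175}\right)^{2} \left(- \frac{1}{19820}\right) = \frac{32070}{19459} + \left(1 + 45 \left(- \frac{1}{175}\right)\right)^{2} \left(- \frac{1}{19820}\right) = \frac{32070}{19459} + \left(1 - \frac{9}{35}\right)^{2} \left(- \frac{1}{19820}\right) = \frac{32070}{19459} + \left(\frac{26}{35}\right)^{2} \left(- \frac{1}{19820}\right) = \frac{32070}{19459} + \frac{676}{1225} \left(- \frac{1}{19820}\right) = \frac{32070}{19459} - \frac{169}{6069875} = \frac{194657602679}{118113697625}$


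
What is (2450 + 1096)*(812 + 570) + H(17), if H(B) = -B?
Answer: 4900555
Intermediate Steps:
(2450 + 1096)*(812 + 570) + H(17) = (2450 + 1096)*(812 + 570) - 1*17 = 3546*1382 - 17 = 4900572 - 17 = 4900555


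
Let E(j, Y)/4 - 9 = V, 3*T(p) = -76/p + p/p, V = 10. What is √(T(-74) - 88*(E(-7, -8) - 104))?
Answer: √3374141/37 ≈ 49.646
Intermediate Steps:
T(p) = ⅓ - 76/(3*p) (T(p) = (-76/p + p/p)/3 = (-76/p + 1)/3 = (1 - 76/p)/3 = ⅓ - 76/(3*p))
E(j, Y) = 76 (E(j, Y) = 36 + 4*10 = 36 + 40 = 76)
√(T(-74) - 88*(E(-7, -8) - 104)) = √((⅓)*(-76 - 74)/(-74) - 88*(76 - 104)) = √((⅓)*(-1/74)*(-150) - 88*(-28)) = √(25/37 + 2464) = √(91193/37) = √3374141/37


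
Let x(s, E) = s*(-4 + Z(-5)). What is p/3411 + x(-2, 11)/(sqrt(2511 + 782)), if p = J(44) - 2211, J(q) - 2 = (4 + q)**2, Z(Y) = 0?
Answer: 95/3411 + 8*sqrt(3293)/3293 ≈ 0.16726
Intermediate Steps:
J(q) = 2 + (4 + q)**2
x(s, E) = -4*s (x(s, E) = s*(-4 + 0) = s*(-4) = -4*s)
p = 95 (p = (2 + (4 + 44)**2) - 2211 = (2 + 48**2) - 2211 = (2 + 2304) - 2211 = 2306 - 2211 = 95)
p/3411 + x(-2, 11)/(sqrt(2511 + 782)) = 95/3411 + (-4*(-2))/(sqrt(2511 + 782)) = 95*(1/3411) + 8/(sqrt(3293)) = 95/3411 + 8*(sqrt(3293)/3293) = 95/3411 + 8*sqrt(3293)/3293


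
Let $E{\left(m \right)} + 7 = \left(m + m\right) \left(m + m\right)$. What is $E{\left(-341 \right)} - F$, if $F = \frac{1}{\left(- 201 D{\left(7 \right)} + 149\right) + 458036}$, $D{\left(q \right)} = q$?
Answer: $\frac{212455213025}{456778} \approx 4.6512 \cdot 10^{5}$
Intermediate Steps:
$E{\left(m \right)} = -7 + 4 m^{2}$ ($E{\left(m \right)} = -7 + \left(m + m\right) \left(m + m\right) = -7 + 2 m 2 m = -7 + 4 m^{2}$)
$F = \frac{1}{456778}$ ($F = \frac{1}{\left(\left(-201\right) 7 + 149\right) + 458036} = \frac{1}{\left(-1407 + 149\right) + 458036} = \frac{1}{-1258 + 458036} = \frac{1}{456778} \approx 2.1892 \cdot 10^{-6}$)
$E{\left(-341 \right)} - F = \left(-7 + 4 \left(-341\right)^{2}\right) - \frac{1}{456778} = \left(-7 + 4 \cdot 116281\right) - \frac{1}{456778} = \left(-7 + 465124\right) - \frac{1}{456778} = 465117 - \frac{1}{456778} = \frac{212455213025}{456778}$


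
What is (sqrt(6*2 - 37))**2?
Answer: -25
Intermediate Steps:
(sqrt(6*2 - 37))**2 = (sqrt(12 - 37))**2 = (sqrt(-25))**2 = (5*I)**2 = -25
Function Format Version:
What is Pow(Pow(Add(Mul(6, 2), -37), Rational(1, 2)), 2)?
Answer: -25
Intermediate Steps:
Pow(Pow(Add(Mul(6, 2), -37), Rational(1, 2)), 2) = Pow(Pow(Add(12, -37), Rational(1, 2)), 2) = Pow(Pow(-25, Rational(1, 2)), 2) = Pow(Mul(5, I), 2) = -25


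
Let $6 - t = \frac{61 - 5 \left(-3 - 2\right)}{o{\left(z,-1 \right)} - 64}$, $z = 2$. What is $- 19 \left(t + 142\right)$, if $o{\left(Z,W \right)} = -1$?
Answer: $- \frac{184414}{65} \approx -2837.1$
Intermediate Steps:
$t = \frac{476}{65}$ ($t = 6 - \frac{61 - 5 \left(-3 - 2\right)}{-1 - 64} = 6 - \frac{61 - -25}{-65} = 6 - \left(61 + 25\right) \left(- \frac{1}{65}\right) = 6 - 86 \left(- \frac{1}{65}\right) = 6 - - \frac{86}{65} = 6 + \frac{86}{65} = \frac{476}{65} \approx 7.3231$)
$- 19 \left(t + 142\right) = - 19 \left(\frac{476}{65} + 142\right) = \left(-19\right) \frac{9706}{65} = - \frac{184414}{65}$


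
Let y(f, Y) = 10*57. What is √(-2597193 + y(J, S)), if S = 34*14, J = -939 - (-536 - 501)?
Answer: I*√2596623 ≈ 1611.4*I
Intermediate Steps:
J = 98 (J = -939 - 1*(-1037) = -939 + 1037 = 98)
S = 476
y(f, Y) = 570
√(-2597193 + y(J, S)) = √(-2597193 + 570) = √(-2596623) = I*√2596623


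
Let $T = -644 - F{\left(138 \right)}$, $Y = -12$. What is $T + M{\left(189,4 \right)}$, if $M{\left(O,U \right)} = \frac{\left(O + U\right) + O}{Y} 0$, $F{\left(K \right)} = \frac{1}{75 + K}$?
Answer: $- \frac{137173}{213} \approx -644.0$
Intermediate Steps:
$M{\left(O,U \right)} = 0$ ($M{\left(O,U \right)} = \frac{\left(O + U\right) + O}{-12} \cdot 0 = \left(U + 2 O\right) \left(- \frac{1}{12}\right) 0 = \left(- \frac{O}{6} - \frac{U}{12}\right) 0 = 0$)
$T = - \frac{137173}{213}$ ($T = -644 - \frac{1}{75 + 138} = -644 - \frac{1}{213} = - \frac{137173}{213} \approx -644.0$)
$T + M{\left(189,4 \right)} = - \frac{137173}{213} + 0 = - \frac{137173}{213}$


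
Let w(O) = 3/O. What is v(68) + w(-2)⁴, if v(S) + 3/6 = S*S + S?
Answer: 75145/16 ≈ 4696.6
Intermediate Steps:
v(S) = -½ + S + S² (v(S) = -½ + (S*S + S) = -½ + (S² + S) = -½ + (S + S²) = -½ + S + S²)
v(68) + w(-2)⁴ = (-½ + 68 + 68²) + (3/(-2))⁴ = (-½ + 68 + 4624) + (3*(-½))⁴ = 9383/2 + (-3/2)⁴ = 9383/2 + 81/16 = 75145/16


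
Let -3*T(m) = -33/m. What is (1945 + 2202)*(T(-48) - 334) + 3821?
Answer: -66346913/48 ≈ -1.3822e+6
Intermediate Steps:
T(m) = 11/m (T(m) = -(-11)/m = 11/m)
(1945 + 2202)*(T(-48) - 334) + 3821 = (1945 + 2202)*(11/(-48) - 334) + 3821 = 4147*(11*(-1/48) - 334) + 3821 = 4147*(-11/48 - 334) + 3821 = 4147*(-16043/48) + 3821 = -66530321/48 + 3821 = -66346913/48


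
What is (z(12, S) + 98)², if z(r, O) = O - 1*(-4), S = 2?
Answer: 10816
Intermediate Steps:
z(r, O) = 4 + O (z(r, O) = O + 4 = 4 + O)
(z(12, S) + 98)² = ((4 + 2) + 98)² = (6 + 98)² = 104² = 10816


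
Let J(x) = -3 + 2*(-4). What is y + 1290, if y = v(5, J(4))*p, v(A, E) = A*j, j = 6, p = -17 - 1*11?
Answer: 450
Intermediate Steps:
J(x) = -11 (J(x) = -3 - 8 = -11)
p = -28 (p = -17 - 11 = -28)
v(A, E) = 6*A (v(A, E) = A*6 = 6*A)
y = -840 (y = (6*5)*(-28) = 30*(-28) = -840)
y + 1290 = -840 + 1290 = 450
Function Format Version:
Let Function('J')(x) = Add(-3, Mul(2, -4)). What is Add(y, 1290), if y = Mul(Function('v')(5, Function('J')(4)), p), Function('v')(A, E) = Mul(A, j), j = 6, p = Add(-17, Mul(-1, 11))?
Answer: 450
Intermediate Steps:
Function('J')(x) = -11 (Function('J')(x) = Add(-3, -8) = -11)
p = -28 (p = Add(-17, -11) = -28)
Function('v')(A, E) = Mul(6, A) (Function('v')(A, E) = Mul(A, 6) = Mul(6, A))
y = -840 (y = Mul(Mul(6, 5), -28) = Mul(30, -28) = -840)
Add(y, 1290) = Add(-840, 1290) = 450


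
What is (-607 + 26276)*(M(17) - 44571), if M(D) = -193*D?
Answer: -1228312988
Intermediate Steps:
(-607 + 26276)*(M(17) - 44571) = (-607 + 26276)*(-193*17 - 44571) = 25669*(-3281 - 44571) = 25669*(-47852) = -1228312988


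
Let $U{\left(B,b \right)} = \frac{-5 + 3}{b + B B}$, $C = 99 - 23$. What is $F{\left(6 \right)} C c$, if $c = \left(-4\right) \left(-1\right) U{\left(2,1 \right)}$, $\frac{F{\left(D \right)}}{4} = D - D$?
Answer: $0$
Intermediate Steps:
$C = 76$ ($C = 99 - 23 = 76$)
$U{\left(B,b \right)} = - \frac{2}{b + B^{2}}$
$F{\left(D \right)} = 0$ ($F{\left(D \right)} = 4 \left(D - D\right) = 4 \cdot 0 = 0$)
$c = - \frac{8}{5}$ ($c = \left(-4\right) \left(-1\right) \left(- \frac{2}{1 + 2^{2}}\right) = 4 \left(- \frac{2}{1 + 4}\right) = 4 \left(- \frac{2}{5}\right) = - \frac{8}{5} \approx -1.6$)
$F{\left(6 \right)} C c = 0 \cdot 76 \left(- \frac{8}{5}\right) = 0 \left(- \frac{8}{5}\right) = 0$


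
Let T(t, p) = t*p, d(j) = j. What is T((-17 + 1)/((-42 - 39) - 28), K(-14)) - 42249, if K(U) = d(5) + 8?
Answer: -4604933/109 ≈ -42247.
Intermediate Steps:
K(U) = 13 (K(U) = 5 + 8 = 13)
T(t, p) = p*t
T((-17 + 1)/((-42 - 39) - 28), K(-14)) - 42249 = 13*((-17 + 1)/((-42 - 39) - 28)) - 42249 = 13*(-16/(-81 - 28)) - 42249 = 13*(-16/(-109)) - 42249 = 13*(-16*(-1/109)) - 42249 = 13*(16/109) - 42249 = 208/109 - 42249 = -4604933/109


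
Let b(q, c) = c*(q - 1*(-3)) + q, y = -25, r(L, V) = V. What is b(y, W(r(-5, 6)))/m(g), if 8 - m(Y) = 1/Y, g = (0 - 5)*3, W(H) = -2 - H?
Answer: 2265/121 ≈ 18.719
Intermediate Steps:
b(q, c) = q + c*(3 + q) (b(q, c) = c*(q + 3) + q = c*(3 + q) + q = q + c*(3 + q))
g = -15 (g = -5*3 = -15)
m(Y) = 8 - 1/Y
b(y, W(r(-5, 6)))/m(g) = (-25 + 3*(-2 - 1*6) + (-2 - 1*6)*(-25))/(8 - 1/(-15)) = (-25 + 3*(-2 - 6) + (-2 - 6)*(-25))/(8 - 1*(-1/15)) = (-25 + 3*(-8) - 8*(-25))/(8 + 1/15) = (-25 - 24 + 200)/(121/15) = 151*(15/121) = 2265/121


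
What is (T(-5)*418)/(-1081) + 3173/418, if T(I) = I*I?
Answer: -49373/23782 ≈ -2.0761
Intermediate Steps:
T(I) = I**2
(T(-5)*418)/(-1081) + 3173/418 = ((-5)**2*418)/(-1081) + 3173/418 = (25*418)*(-1/1081) + 3173*(1/418) = 10450*(-1/1081) + 167/22 = -10450/1081 + 167/22 = -49373/23782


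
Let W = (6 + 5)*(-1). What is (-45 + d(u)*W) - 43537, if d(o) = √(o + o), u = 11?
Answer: -43582 - 11*√22 ≈ -43634.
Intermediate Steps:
W = -11 (W = 11*(-1) = -11)
d(o) = √2*√o (d(o) = √(2*o) = √2*√o)
(-45 + d(u)*W) - 43537 = (-45 + (√2*√11)*(-11)) - 43537 = (-45 + √22*(-11)) - 43537 = (-45 - 11*√22) - 43537 = -43582 - 11*√22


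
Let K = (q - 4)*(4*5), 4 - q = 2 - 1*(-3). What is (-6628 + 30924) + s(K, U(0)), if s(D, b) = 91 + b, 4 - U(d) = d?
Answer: 24391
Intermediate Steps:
q = -1 (q = 4 - (2 - 1*(-3)) = 4 - (2 + 3) = 4 - 1*5 = 4 - 5 = -1)
K = -100 (K = (-1 - 4)*(4*5) = -5*20 = -100)
U(d) = 4 - d
(-6628 + 30924) + s(K, U(0)) = (-6628 + 30924) + (91 + (4 - 1*0)) = 24296 + (91 + (4 + 0)) = 24296 + (91 + 4) = 24296 + 95 = 24391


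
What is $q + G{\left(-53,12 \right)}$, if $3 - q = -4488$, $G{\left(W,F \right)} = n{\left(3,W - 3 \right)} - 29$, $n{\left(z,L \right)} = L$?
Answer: $4406$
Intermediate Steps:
$G{\left(W,F \right)} = -32 + W$ ($G{\left(W,F \right)} = \left(W - 3\right) - 29 = \left(-3 + W\right) - 29 = -32 + W$)
$q = 4491$ ($q = 3 - -4488 = 3 + 4488 = 4491$)
$q + G{\left(-53,12 \right)} = 4491 - 85 = 4406$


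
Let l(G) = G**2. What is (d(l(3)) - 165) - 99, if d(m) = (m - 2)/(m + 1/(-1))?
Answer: -2105/8 ≈ -263.13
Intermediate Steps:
d(m) = (-2 + m)/(-1 + m) (d(m) = (-2 + m)/(m - 1) = (-2 + m)/(-1 + m))
(d(l(3)) - 165) - 99 = ((-2 + 3**2)/(-1 + 3**2) - 165) - 99 = ((-2 + 9)/(-1 + 9) - 165) - 99 = (7/8 - 165) - 99 = -1313/8 - 99 = -2105/8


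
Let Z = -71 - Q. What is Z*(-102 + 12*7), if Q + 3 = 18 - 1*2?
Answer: 1512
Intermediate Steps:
Q = 13 (Q = -3 + (18 - 1*2) = -3 + (18 - 2) = -3 + 16 = 13)
Z = -84 (Z = -71 - 1*13 = -71 - 13 = -84)
Z*(-102 + 12*7) = -84*(-102 + 12*7) = -84*(-102 + 84) = -84*(-18) = 1512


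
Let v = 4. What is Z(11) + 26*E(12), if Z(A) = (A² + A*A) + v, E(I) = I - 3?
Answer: 480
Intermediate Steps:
E(I) = -3 + I
Z(A) = 4 + 2*A² (Z(A) = (A² + A*A) + 4 = (A² + A²) + 4 = 2*A² + 4 = 4 + 2*A²)
Z(11) + 26*E(12) = (4 + 2*11²) + 26*(-3 + 12) = (4 + 2*121) + 26*9 = (4 + 242) + 234 = 246 + 234 = 480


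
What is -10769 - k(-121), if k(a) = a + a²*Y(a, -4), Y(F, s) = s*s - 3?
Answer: -200981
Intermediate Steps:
Y(F, s) = -3 + s² (Y(F, s) = s² - 3 = -3 + s²)
k(a) = a + 13*a² (k(a) = a + a²*(-3 + (-4)²) = a + a²*(-3 + 16) = a + a²*13 = a + 13*a²)
-10769 - k(-121) = -10769 - (-121)*(1 + 13*(-121)) = -10769 - (-121)*(1 - 1573) = -10769 - (-121)*(-1572) = -10769 - 1*190212 = -10769 - 190212 = -200981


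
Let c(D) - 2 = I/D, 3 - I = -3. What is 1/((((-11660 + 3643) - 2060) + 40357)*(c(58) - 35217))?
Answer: -29/30922904960 ≈ -9.3782e-10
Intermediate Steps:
I = 6 (I = 3 - 1*(-3) = 3 + 3 = 6)
c(D) = 2 + 6/D
1/((((-11660 + 3643) - 2060) + 40357)*(c(58) - 35217)) = 1/((((-11660 + 3643) - 2060) + 40357)*((2 + 6/58) - 35217)) = 1/(((-8017 - 2060) + 40357)*((2 + 6*(1/58)) - 35217)) = 1/((-10077 + 40357)*((2 + 3/29) - 35217)) = 1/(30280*(61/29 - 35217)) = 1/(30280*(-1021232/29)) = 1/(-30922904960/29) = -29/30922904960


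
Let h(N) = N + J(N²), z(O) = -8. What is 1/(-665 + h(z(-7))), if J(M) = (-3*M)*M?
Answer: -1/12961 ≈ -7.7154e-5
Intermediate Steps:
J(M) = -3*M²
h(N) = N - 3*N⁴
1/(-665 + h(z(-7))) = 1/(-665 + (-8 - 3*(-8)⁴)) = 1/(-665 + (-8 - 3*4096)) = 1/(-665 + (-8 - 12288)) = 1/(-665 - 12296) = 1/(-12961) = -1/12961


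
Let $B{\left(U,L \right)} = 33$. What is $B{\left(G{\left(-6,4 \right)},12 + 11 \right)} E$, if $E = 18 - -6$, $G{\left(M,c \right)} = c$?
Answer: $792$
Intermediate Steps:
$E = 24$ ($E = 18 + 6 = 24$)
$B{\left(G{\left(-6,4 \right)},12 + 11 \right)} E = 33 \cdot 24 = 792$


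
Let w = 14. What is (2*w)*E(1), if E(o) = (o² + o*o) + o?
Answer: 84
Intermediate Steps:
E(o) = o + 2*o² (E(o) = (o² + o²) + o = 2*o² + o = o + 2*o²)
(2*w)*E(1) = (2*14)*(1*(1 + 2*1)) = 28*(1*(1 + 2)) = 28*(1*3) = 28*3 = 84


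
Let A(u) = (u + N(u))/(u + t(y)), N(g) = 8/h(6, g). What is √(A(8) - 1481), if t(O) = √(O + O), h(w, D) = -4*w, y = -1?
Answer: √3*√((-35521 - 4443*I*√2)/(8 + I*√2))/3 ≈ 0.002135 - 38.472*I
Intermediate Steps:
N(g) = -⅓ (N(g) = 8/((-4*6)) = 8/(-24) = 8*(-1/24) = -⅓)
t(O) = √2*√O (t(O) = √(2*O) = √2*√O)
A(u) = (-⅓ + u)/(u + I*√2) (A(u) = (u - ⅓)/(u + √2*√(-1)) = (-⅓ + u)/(u + √2*I) = (-⅓ + u)/(u + I*√2))
√(A(8) - 1481) = √((-⅓ + 8)/(8 + I*√2) - 1481) = √((23/3)/(8 + I*√2) - 1481) = √(23/(3*(8 + I*√2)) - 1481) = √(-1481 + 23/(3*(8 + I*√2)))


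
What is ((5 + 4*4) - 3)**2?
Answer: 324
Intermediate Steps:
((5 + 4*4) - 3)**2 = ((5 + 16) - 3)**2 = (21 - 3)**2 = 18**2 = 324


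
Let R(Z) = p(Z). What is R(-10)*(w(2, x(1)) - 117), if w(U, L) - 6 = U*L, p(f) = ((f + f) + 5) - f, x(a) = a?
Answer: 545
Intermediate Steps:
p(f) = 5 + f (p(f) = (2*f + 5) - f = (5 + 2*f) - f = 5 + f)
w(U, L) = 6 + L*U (w(U, L) = 6 + U*L = 6 + L*U)
R(Z) = 5 + Z
R(-10)*(w(2, x(1)) - 117) = (5 - 10)*((6 + 1*2) - 117) = -5*((6 + 2) - 117) = -5*(8 - 117) = -5*(-109) = 545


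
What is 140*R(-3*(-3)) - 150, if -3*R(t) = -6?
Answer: 130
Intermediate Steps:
R(t) = 2 (R(t) = -⅓*(-6) = 2)
140*R(-3*(-3)) - 150 = 140*2 - 150 = 280 - 150 = 130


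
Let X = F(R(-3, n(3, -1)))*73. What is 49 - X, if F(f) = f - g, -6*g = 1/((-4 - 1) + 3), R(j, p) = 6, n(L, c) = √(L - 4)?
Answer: -4595/12 ≈ -382.92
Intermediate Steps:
n(L, c) = √(-4 + L)
g = 1/12 (g = -1/(6*((-4 - 1) + 3)) = -1/(6*(-5 + 3)) = -⅙/(-2) = -⅙*(-½) = 1/12 ≈ 0.083333)
F(f) = -1/12 + f (F(f) = f - 1*1/12 = f - 1/12 = -1/12 + f)
X = 5183/12 (X = (-1/12 + 6)*73 = (71/12)*73 = 5183/12 ≈ 431.92)
49 - X = 49 - 1*5183/12 = 49 - 5183/12 = -4595/12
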